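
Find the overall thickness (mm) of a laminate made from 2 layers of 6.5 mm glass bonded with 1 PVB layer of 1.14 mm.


Total thickness = glass contribution + PVB contribution
  Glass: 2 * 6.5 = 13.0 mm
  PVB: 1 * 1.14 = 1.14 mm
  Total = 13.0 + 1.14 = 14.14 mm

14.14 mm


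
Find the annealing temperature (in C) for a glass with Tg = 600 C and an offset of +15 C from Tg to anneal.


The annealing temperature is Tg plus the offset:
  T_anneal = 600 + 15 = 615 C

615 C


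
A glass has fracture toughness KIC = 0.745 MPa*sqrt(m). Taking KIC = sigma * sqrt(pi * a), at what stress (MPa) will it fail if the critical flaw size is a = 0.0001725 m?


Rearrange KIC = sigma * sqrt(pi * a):
  sigma = KIC / sqrt(pi * a)
  sqrt(pi * 0.0001725) = 0.023279
  sigma = 0.745 / 0.023279 = 32.0 MPa

32.0 MPa


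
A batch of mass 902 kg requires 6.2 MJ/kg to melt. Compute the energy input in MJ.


Total energy = mass * specific energy
  E = 902 * 6.2 = 5592.4 MJ

5592.4 MJ


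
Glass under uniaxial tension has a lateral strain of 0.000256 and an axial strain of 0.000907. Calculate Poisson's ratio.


Poisson's ratio: nu = lateral strain / axial strain
  nu = 0.000256 / 0.000907 = 0.2822

0.2822


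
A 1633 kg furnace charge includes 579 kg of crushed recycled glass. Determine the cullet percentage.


Cullet ratio = (cullet mass / total batch mass) * 100
  Ratio = 579 / 1633 * 100 = 35.46%

35.46%


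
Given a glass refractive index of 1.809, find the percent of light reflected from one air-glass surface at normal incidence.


Fresnel reflectance at normal incidence:
  R = ((n - 1)/(n + 1))^2
  (n - 1)/(n + 1) = (1.809 - 1)/(1.809 + 1) = 0.288003
  R = 0.288003^2 = 0.0829457
  R(%) = 0.0829457 * 100 = 8.295%

8.295%


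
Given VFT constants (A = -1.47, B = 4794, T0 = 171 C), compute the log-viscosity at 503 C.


VFT equation: log(eta) = A + B / (T - T0)
  T - T0 = 503 - 171 = 332
  B / (T - T0) = 4794 / 332 = 14.44
  log(eta) = -1.47 + 14.44 = 12.97

12.97


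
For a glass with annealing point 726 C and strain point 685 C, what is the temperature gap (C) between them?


Gap = T_anneal - T_strain:
  gap = 726 - 685 = 41 C

41 C


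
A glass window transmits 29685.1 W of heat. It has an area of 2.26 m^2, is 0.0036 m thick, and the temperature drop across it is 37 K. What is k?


Fourier's law rearranged: k = Q * t / (A * dT)
  Numerator = 29685.1 * 0.0036 = 106.86636
  Denominator = 2.26 * 37 = 83.62
  k = 106.86636 / 83.62 = 1.278 W/mK

1.278 W/mK


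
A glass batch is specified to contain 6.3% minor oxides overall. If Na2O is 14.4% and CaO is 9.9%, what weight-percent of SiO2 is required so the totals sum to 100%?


Known pieces sum to 100%:
  SiO2 = 100 - (others + Na2O + CaO)
  SiO2 = 100 - (6.3 + 14.4 + 9.9) = 69.4%

69.4%


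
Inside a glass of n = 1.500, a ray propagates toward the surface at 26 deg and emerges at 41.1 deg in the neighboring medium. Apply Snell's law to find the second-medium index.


Apply Snell's law: n1 * sin(theta1) = n2 * sin(theta2)
  n2 = n1 * sin(theta1) / sin(theta2)
  sin(26) = 0.438371
  sin(41.1) = 0.657375
  n2 = 1.500 * 0.438371 / 0.657375 = 1.0003

1.0003


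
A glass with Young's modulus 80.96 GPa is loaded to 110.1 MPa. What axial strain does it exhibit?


Rearrange E = sigma / epsilon:
  epsilon = sigma / E
  E (MPa) = 80.96 * 1000 = 80960
  epsilon = 110.1 / 80960 = 0.00136

0.00136


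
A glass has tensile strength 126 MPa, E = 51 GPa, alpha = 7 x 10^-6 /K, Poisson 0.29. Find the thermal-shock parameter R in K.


Thermal shock resistance: R = sigma * (1 - nu) / (E * alpha)
  Numerator = 126 * (1 - 0.29) = 89.46
  Denominator = 51 * 1000 * (7 x 10^-6) = 0.357
  R = 89.46 / 0.357 = 250.6 K

250.6 K


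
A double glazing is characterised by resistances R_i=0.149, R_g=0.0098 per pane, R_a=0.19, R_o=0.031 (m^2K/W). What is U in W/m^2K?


Total thermal resistance (series):
  R_total = R_in + R_glass + R_air + R_glass + R_out
  R_total = 0.149 + 0.0098 + 0.19 + 0.0098 + 0.031 = 0.3896 m^2K/W
U-value = 1 / R_total = 1 / 0.3896 = 2.567 W/m^2K

2.567 W/m^2K


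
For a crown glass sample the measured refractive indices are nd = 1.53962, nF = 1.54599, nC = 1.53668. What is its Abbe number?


Abbe number formula: Vd = (nd - 1) / (nF - nC)
  nd - 1 = 1.53962 - 1 = 0.53962
  nF - nC = 1.54599 - 1.53668 = 0.00931
  Vd = 0.53962 / 0.00931 = 57.96

57.96


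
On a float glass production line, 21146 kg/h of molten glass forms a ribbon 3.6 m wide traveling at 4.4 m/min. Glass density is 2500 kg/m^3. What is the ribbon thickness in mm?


Ribbon cross-section from mass balance:
  Volume rate = throughput / density = 21146 / 2500 = 8.4584 m^3/h
  thickness = volume rate / (speed * 60 * width), i.e.
  thickness = throughput / (60 * speed * width * density) * 1000
  thickness = 21146 / (60 * 4.4 * 3.6 * 2500) * 1000 = 8.9 mm

8.9 mm


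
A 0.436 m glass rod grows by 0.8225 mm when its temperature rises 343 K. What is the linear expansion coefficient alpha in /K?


Rearrange dL = alpha * L0 * dT for alpha:
  alpha = dL / (L0 * dT)
  alpha = (0.8225 / 1000) / (0.436 * 343) = 0.0000055 /K = 5.5 x 10^-6 /K

5.5 x 10^-6 /K


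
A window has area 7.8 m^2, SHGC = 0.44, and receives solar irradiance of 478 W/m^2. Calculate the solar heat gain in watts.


Solar heat gain: Q = Area * SHGC * Irradiance
  Q = 7.8 * 0.44 * 478 = 1640.5 W

1640.5 W


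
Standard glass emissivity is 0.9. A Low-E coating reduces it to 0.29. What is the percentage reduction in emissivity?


Percentage reduction = (1 - coated/uncoated) * 100
  Ratio = 0.29 / 0.9 = 0.3222
  Reduction = (1 - 0.3222) * 100 = 67.8%

67.8%


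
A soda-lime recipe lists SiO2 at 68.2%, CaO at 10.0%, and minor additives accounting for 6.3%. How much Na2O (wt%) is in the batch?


Pieces sum to 100%:
  Na2O = 100 - (SiO2 + CaO + others)
  Na2O = 100 - (68.2 + 10.0 + 6.3) = 15.5%

15.5%


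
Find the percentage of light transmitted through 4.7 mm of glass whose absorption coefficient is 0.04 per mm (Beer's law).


Beer-Lambert law: T = exp(-alpha * thickness)
  exponent = -0.04 * 4.7 = -0.188
  T = exp(-0.188) = 0.8286
  Percentage = 0.8286 * 100 = 82.86%

82.86%


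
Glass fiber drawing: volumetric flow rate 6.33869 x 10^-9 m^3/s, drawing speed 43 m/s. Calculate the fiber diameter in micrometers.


Cross-sectional area from continuity:
  A = Q / v = 6.33869 x 10^-9 / 43 = 1.474114 x 10^-10 m^2
Diameter from circular cross-section:
  d = sqrt(4A / pi) * 10^6 (m -> um)
  d = sqrt(4 * 1.474114 x 10^-10 / pi) * 10^6 = 13.7 um

13.7 um


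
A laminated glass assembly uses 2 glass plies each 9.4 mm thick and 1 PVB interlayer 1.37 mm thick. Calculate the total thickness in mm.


Total thickness = glass contribution + PVB contribution
  Glass: 2 * 9.4 = 18.8 mm
  PVB: 1 * 1.37 = 1.37 mm
  Total = 18.8 + 1.37 = 20.17 mm

20.17 mm


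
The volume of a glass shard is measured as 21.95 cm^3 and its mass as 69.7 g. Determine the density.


Use the definition of density:
  rho = mass / volume
  rho = 69.7 / 21.95 = 3.175 g/cm^3

3.175 g/cm^3


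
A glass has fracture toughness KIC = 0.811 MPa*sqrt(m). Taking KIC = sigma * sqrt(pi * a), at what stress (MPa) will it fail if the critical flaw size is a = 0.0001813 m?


Rearrange KIC = sigma * sqrt(pi * a):
  sigma = KIC / sqrt(pi * a)
  sqrt(pi * 0.0001813) = 0.023866
  sigma = 0.811 / 0.023866 = 33.98 MPa

33.98 MPa


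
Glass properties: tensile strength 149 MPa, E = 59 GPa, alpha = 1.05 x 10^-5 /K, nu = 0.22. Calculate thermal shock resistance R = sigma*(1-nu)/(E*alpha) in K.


Thermal shock resistance: R = sigma * (1 - nu) / (E * alpha)
  Numerator = 149 * (1 - 0.22) = 116.22
  Denominator = 59 * 1000 * (1.05 x 10^-5) = 0.6195
  R = 116.22 / 0.6195 = 187.6 K

187.6 K


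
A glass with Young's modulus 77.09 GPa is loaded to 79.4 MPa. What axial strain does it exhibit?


Rearrange E = sigma / epsilon:
  epsilon = sigma / E
  E (MPa) = 77.09 * 1000 = 77090
  epsilon = 79.4 / 77090 = 0.00103

0.00103


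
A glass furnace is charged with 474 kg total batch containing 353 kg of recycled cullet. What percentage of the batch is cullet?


Cullet ratio = (cullet mass / total batch mass) * 100
  Ratio = 353 / 474 * 100 = 74.47%

74.47%


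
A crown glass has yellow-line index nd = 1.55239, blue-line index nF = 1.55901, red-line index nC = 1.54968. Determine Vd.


Abbe number formula: Vd = (nd - 1) / (nF - nC)
  nd - 1 = 1.55239 - 1 = 0.55239
  nF - nC = 1.55901 - 1.54968 = 0.00933
  Vd = 0.55239 / 0.00933 = 59.21

59.21


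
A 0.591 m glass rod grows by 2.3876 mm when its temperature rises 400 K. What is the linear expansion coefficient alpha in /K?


Rearrange dL = alpha * L0 * dT for alpha:
  alpha = dL / (L0 * dT)
  alpha = (2.3876 / 1000) / (0.591 * 400) = 0.0000101 /K = 1.01 x 10^-5 /K

1.01 x 10^-5 /K


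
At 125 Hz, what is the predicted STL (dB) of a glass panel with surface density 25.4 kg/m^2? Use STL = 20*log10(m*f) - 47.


Mass law: STL = 20 * log10(m * f) - 47
  m * f = 25.4 * 125 = 3175
  log10(3175) = 3.50174
  STL = 20 * 3.50174 - 47 = 70.0348 - 47 = 23.0 dB

23.0 dB


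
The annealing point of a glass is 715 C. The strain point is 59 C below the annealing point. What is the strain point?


Strain point = annealing point - difference:
  T_strain = 715 - 59 = 656 C

656 C


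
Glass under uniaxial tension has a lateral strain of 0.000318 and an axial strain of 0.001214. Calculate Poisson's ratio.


Poisson's ratio: nu = lateral strain / axial strain
  nu = 0.000318 / 0.001214 = 0.2619

0.2619


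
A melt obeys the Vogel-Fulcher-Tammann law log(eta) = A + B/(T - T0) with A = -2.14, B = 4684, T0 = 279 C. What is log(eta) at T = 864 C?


VFT equation: log(eta) = A + B / (T - T0)
  T - T0 = 864 - 279 = 585
  B / (T - T0) = 4684 / 585 = 8.007
  log(eta) = -2.14 + 8.007 = 5.867

5.867


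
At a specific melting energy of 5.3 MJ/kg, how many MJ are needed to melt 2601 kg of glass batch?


Total energy = mass * specific energy
  E = 2601 * 5.3 = 13785.3 MJ

13785.3 MJ


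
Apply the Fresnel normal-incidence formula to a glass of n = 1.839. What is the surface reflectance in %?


Fresnel reflectance at normal incidence:
  R = ((n - 1)/(n + 1))^2
  (n - 1)/(n + 1) = (1.839 - 1)/(1.839 + 1) = 0.295527
  R = 0.295527^2 = 0.0873362
  R(%) = 0.0873362 * 100 = 8.734%

8.734%


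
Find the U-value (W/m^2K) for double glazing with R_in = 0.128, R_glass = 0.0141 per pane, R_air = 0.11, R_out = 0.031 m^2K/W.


Total thermal resistance (series):
  R_total = R_in + R_glass + R_air + R_glass + R_out
  R_total = 0.128 + 0.0141 + 0.11 + 0.0141 + 0.031 = 0.2972 m^2K/W
U-value = 1 / R_total = 1 / 0.2972 = 3.365 W/m^2K

3.365 W/m^2K


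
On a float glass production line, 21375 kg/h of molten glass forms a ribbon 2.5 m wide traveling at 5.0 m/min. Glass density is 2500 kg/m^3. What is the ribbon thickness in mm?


Ribbon cross-section from mass balance:
  Volume rate = throughput / density = 21375 / 2500 = 8.55 m^3/h
  thickness = volume rate / (speed * 60 * width), i.e.
  thickness = throughput / (60 * speed * width * density) * 1000
  thickness = 21375 / (60 * 5.0 * 2.5 * 2500) * 1000 = 11.4 mm

11.4 mm


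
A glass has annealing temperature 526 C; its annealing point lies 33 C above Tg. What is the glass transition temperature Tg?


Rearrange T_anneal = Tg + offset for Tg:
  Tg = T_anneal - offset = 526 - 33 = 493 C

493 C


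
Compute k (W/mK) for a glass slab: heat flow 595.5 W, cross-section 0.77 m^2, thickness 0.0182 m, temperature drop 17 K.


Fourier's law rearranged: k = Q * t / (A * dT)
  Numerator = 595.5 * 0.0182 = 10.8381
  Denominator = 0.77 * 17 = 13.09
  k = 10.8381 / 13.09 = 0.828 W/mK

0.828 W/mK


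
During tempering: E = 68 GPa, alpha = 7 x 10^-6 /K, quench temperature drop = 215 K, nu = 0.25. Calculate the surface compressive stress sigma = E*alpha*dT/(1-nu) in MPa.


Tempering stress: sigma = E * alpha * dT / (1 - nu)
  E (MPa) = 68 * 1000 = 68000
  Numerator = 68000 * (7 x 10^-6) * 215 = 102.34
  Denominator = 1 - 0.25 = 0.75
  sigma = 102.34 / 0.75 = 136.5 MPa

136.5 MPa


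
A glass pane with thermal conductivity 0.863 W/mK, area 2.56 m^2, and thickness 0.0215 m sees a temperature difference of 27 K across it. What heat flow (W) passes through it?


Fourier's law: Q = k * A * dT / t
  Q = 0.863 * 2.56 * 27 / 0.0215
  Q = 59.65056 / 0.0215 = 2774.4 W

2774.4 W


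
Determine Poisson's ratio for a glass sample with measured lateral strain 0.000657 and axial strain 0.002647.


Poisson's ratio: nu = lateral strain / axial strain
  nu = 0.000657 / 0.002647 = 0.2482

0.2482


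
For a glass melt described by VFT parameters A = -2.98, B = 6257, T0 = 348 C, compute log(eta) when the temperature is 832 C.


VFT equation: log(eta) = A + B / (T - T0)
  T - T0 = 832 - 348 = 484
  B / (T - T0) = 6257 / 484 = 12.928
  log(eta) = -2.98 + 12.928 = 9.948

9.948


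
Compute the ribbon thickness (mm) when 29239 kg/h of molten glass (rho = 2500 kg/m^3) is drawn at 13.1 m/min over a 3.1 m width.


Ribbon cross-section from mass balance:
  Volume rate = throughput / density = 29239 / 2500 = 11.6956 m^3/h
  thickness = volume rate / (speed * 60 * width), i.e.
  thickness = throughput / (60 * speed * width * density) * 1000
  thickness = 29239 / (60 * 13.1 * 3.1 * 2500) * 1000 = 4.8 mm

4.8 mm


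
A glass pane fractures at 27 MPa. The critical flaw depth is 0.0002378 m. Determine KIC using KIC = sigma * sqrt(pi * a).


Fracture toughness: KIC = sigma * sqrt(pi * a)
  pi * a = pi * 0.0002378 = 0.000747071
  sqrt(pi * a) = 0.027333
  KIC = 27 * 0.027333 = 0.738 MPa*sqrt(m)

0.738 MPa*sqrt(m)


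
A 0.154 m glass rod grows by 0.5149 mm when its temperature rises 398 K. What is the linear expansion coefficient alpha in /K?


Rearrange dL = alpha * L0 * dT for alpha:
  alpha = dL / (L0 * dT)
  alpha = (0.5149 / 1000) / (0.154 * 398) = 0.000008401 /K = 8.401 x 10^-6 /K

8.401 x 10^-6 /K


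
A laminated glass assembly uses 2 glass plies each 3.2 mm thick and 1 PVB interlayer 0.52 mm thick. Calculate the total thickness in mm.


Total thickness = glass contribution + PVB contribution
  Glass: 2 * 3.2 = 6.4 mm
  PVB: 1 * 0.52 = 0.52 mm
  Total = 6.4 + 0.52 = 6.92 mm

6.92 mm


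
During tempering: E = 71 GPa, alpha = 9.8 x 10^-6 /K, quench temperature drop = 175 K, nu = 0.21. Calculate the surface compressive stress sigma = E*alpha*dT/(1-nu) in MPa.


Tempering stress: sigma = E * alpha * dT / (1 - nu)
  E (MPa) = 71 * 1000 = 71000
  Numerator = 71000 * (9.8 x 10^-6) * 175 = 121.765
  Denominator = 1 - 0.21 = 0.79
  sigma = 121.765 / 0.79 = 154.1 MPa

154.1 MPa


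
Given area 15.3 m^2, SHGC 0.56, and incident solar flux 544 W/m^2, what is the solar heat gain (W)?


Solar heat gain: Q = Area * SHGC * Irradiance
  Q = 15.3 * 0.56 * 544 = 4661 W

4661 W


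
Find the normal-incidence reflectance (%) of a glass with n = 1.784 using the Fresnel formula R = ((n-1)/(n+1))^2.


Fresnel reflectance at normal incidence:
  R = ((n - 1)/(n + 1))^2
  (n - 1)/(n + 1) = (1.784 - 1)/(1.784 + 1) = 0.281609
  R = 0.281609^2 = 0.0793036
  R(%) = 0.0793036 * 100 = 7.93%

7.93%


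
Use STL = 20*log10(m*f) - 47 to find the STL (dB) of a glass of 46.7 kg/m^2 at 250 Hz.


Mass law: STL = 20 * log10(m * f) - 47
  m * f = 46.7 * 250 = 11675
  log10(11675) = 4.06726
  STL = 20 * 4.06726 - 47 = 81.3452 - 47 = 34.3 dB

34.3 dB


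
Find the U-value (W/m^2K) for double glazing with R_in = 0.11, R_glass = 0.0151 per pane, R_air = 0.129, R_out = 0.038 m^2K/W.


Total thermal resistance (series):
  R_total = R_in + R_glass + R_air + R_glass + R_out
  R_total = 0.11 + 0.0151 + 0.129 + 0.0151 + 0.038 = 0.3072 m^2K/W
U-value = 1 / R_total = 1 / 0.3072 = 3.255 W/m^2K

3.255 W/m^2K


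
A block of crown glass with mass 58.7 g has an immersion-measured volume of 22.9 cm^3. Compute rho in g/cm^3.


Use the definition of density:
  rho = mass / volume
  rho = 58.7 / 22.9 = 2.563 g/cm^3

2.563 g/cm^3


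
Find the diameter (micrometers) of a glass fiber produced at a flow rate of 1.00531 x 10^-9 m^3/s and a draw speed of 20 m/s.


Cross-sectional area from continuity:
  A = Q / v = 1.00531 x 10^-9 / 20 = 5.02655 x 10^-11 m^2
Diameter from circular cross-section:
  d = sqrt(4A / pi) * 10^6 (m -> um)
  d = sqrt(4 * 5.02655 x 10^-11 / pi) * 10^6 = 8.0 um

8.0 um


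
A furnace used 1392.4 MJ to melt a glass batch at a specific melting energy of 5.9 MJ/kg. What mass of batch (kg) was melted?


Rearrange E = m * s for m:
  m = E / s
  m = 1392.4 / 5.9 = 236.0 kg

236.0 kg


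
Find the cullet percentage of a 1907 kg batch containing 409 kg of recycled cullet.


Cullet ratio = (cullet mass / total batch mass) * 100
  Ratio = 409 / 1907 * 100 = 21.45%

21.45%


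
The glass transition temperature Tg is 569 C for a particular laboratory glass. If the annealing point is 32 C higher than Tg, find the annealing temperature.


The annealing temperature is Tg plus the offset:
  T_anneal = 569 + 32 = 601 C

601 C


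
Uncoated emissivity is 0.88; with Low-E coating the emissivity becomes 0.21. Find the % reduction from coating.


Percentage reduction = (1 - coated/uncoated) * 100
  Ratio = 0.21 / 0.88 = 0.2386
  Reduction = (1 - 0.2386) * 100 = 76.1%

76.1%


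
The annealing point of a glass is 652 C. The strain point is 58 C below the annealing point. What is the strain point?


Strain point = annealing point - difference:
  T_strain = 652 - 58 = 594 C

594 C


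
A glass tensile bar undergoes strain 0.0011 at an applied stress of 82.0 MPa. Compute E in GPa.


Young's modulus: E = stress / strain
  E = 82.0 MPa / 0.0011 = 74545.45 MPa
Convert to GPa: 74545.45 / 1000 = 74.55 GPa

74.55 GPa


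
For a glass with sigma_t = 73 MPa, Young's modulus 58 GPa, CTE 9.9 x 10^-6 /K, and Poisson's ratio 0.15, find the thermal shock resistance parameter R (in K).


Thermal shock resistance: R = sigma * (1 - nu) / (E * alpha)
  Numerator = 73 * (1 - 0.15) = 62.05
  Denominator = 58 * 1000 * (9.9 x 10^-6) = 0.5742
  R = 62.05 / 0.5742 = 108.1 K

108.1 K


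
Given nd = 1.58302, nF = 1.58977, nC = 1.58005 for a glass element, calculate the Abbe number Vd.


Abbe number formula: Vd = (nd - 1) / (nF - nC)
  nd - 1 = 1.58302 - 1 = 0.58302
  nF - nC = 1.58977 - 1.58005 = 0.00972
  Vd = 0.58302 / 0.00972 = 59.98

59.98


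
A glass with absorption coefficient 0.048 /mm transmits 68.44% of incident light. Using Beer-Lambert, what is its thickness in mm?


Rearrange T = exp(-alpha * thickness):
  thickness = -ln(T) / alpha
  T = 68.44/100 = 0.6844
  ln(T) = -0.37921
  -ln(T) = 0.37921
  thickness = 0.37921 / 0.048 = 7.9 mm

7.9 mm


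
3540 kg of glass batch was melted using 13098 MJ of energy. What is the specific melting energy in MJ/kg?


Rearrange E = m * s for s:
  s = E / m
  s = 13098 / 3540 = 3.7 MJ/kg

3.7 MJ/kg


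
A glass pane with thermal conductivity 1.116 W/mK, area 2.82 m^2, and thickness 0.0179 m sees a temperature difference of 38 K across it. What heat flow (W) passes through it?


Fourier's law: Q = k * A * dT / t
  Q = 1.116 * 2.82 * 38 / 0.0179
  Q = 119.59056 / 0.0179 = 6681 W

6681 W


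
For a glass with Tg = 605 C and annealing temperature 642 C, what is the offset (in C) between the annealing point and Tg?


Offset = T_anneal - Tg:
  offset = 642 - 605 = 37 C

37 C


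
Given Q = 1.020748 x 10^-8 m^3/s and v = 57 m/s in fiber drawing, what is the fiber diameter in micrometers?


Cross-sectional area from continuity:
  A = Q / v = 1.020748 x 10^-8 / 57 = 1.790786 x 10^-10 m^2
Diameter from circular cross-section:
  d = sqrt(4A / pi) * 10^6 (m -> um)
  d = sqrt(4 * 1.790786 x 10^-10 / pi) * 10^6 = 15.1 um

15.1 um


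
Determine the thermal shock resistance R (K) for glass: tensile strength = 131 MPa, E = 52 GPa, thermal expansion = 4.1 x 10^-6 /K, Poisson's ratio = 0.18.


Thermal shock resistance: R = sigma * (1 - nu) / (E * alpha)
  Numerator = 131 * (1 - 0.18) = 107.42
  Denominator = 52 * 1000 * (4.1 x 10^-6) = 0.2132
  R = 107.42 / 0.2132 = 503.8 K

503.8 K


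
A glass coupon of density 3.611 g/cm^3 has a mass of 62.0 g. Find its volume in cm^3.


Rearrange rho = m / V:
  V = m / rho
  V = 62.0 / 3.611 = 17.17 cm^3

17.17 cm^3


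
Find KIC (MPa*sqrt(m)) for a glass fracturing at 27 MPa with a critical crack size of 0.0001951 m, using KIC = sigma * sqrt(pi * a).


Fracture toughness: KIC = sigma * sqrt(pi * a)
  pi * a = pi * 0.0001951 = 0.000612925
  sqrt(pi * a) = 0.024757
  KIC = 27 * 0.024757 = 0.668 MPa*sqrt(m)

0.668 MPa*sqrt(m)


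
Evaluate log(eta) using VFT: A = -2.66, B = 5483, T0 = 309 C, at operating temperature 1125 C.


VFT equation: log(eta) = A + B / (T - T0)
  T - T0 = 1125 - 309 = 816
  B / (T - T0) = 5483 / 816 = 6.719
  log(eta) = -2.66 + 6.719 = 4.059

4.059


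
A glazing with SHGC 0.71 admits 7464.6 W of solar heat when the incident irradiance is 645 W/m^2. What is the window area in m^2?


Rearrange Q = Area * SHGC * Irradiance:
  Area = Q / (SHGC * Irradiance)
  Area = 7464.6 / (0.71 * 645) = 16.3 m^2

16.3 m^2


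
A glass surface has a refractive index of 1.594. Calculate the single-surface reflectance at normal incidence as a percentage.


Fresnel reflectance at normal incidence:
  R = ((n - 1)/(n + 1))^2
  (n - 1)/(n + 1) = (1.594 - 1)/(1.594 + 1) = 0.22899
  R = 0.22899^2 = 0.0524364
  R(%) = 0.0524364 * 100 = 5.244%

5.244%


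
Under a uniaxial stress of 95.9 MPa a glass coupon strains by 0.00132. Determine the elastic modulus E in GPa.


Young's modulus: E = stress / strain
  E = 95.9 MPa / 0.00132 = 72651.52 MPa
Convert to GPa: 72651.52 / 1000 = 72.65 GPa

72.65 GPa


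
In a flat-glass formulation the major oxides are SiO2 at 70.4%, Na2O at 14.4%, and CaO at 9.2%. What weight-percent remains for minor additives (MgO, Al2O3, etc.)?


Sum the three major oxides:
  SiO2 + Na2O + CaO = 70.4 + 14.4 + 9.2 = 94.0%
Subtract from 100%:
  Others = 100 - 94.0 = 6.0%

6.0%


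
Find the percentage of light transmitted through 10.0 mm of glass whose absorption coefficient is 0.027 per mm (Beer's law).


Beer-Lambert law: T = exp(-alpha * thickness)
  exponent = -0.027 * 10.0 = -0.27
  T = exp(-0.27) = 0.7634
  Percentage = 0.7634 * 100 = 76.34%

76.34%


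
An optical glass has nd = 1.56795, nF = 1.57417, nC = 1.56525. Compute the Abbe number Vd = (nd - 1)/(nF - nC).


Abbe number formula: Vd = (nd - 1) / (nF - nC)
  nd - 1 = 1.56795 - 1 = 0.56795
  nF - nC = 1.57417 - 1.56525 = 0.00892
  Vd = 0.56795 / 0.00892 = 63.67

63.67


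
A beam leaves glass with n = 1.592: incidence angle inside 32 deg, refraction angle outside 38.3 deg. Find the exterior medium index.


Apply Snell's law: n1 * sin(theta1) = n2 * sin(theta2)
  n2 = n1 * sin(theta1) / sin(theta2)
  sin(32) = 0.529919
  sin(38.3) = 0.619779
  n2 = 1.592 * 0.529919 / 0.619779 = 1.3612

1.3612


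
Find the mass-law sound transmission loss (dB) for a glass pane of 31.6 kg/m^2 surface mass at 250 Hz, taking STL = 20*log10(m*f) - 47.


Mass law: STL = 20 * log10(m * f) - 47
  m * f = 31.6 * 250 = 7900
  log10(7900) = 3.89763
  STL = 20 * 3.89763 - 47 = 77.9526 - 47 = 31.0 dB

31.0 dB


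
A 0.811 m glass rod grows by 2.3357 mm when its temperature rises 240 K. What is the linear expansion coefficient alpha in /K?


Rearrange dL = alpha * L0 * dT for alpha:
  alpha = dL / (L0 * dT)
  alpha = (2.3357 / 1000) / (0.811 * 240) = 0.000012 /K = 1.2 x 10^-5 /K

1.2 x 10^-5 /K


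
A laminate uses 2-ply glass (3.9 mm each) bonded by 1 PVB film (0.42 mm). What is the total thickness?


Total thickness = glass contribution + PVB contribution
  Glass: 2 * 3.9 = 7.8 mm
  PVB: 1 * 0.42 = 0.42 mm
  Total = 7.8 + 0.42 = 8.22 mm

8.22 mm


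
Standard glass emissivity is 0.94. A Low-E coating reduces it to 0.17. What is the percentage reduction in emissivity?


Percentage reduction = (1 - coated/uncoated) * 100
  Ratio = 0.17 / 0.94 = 0.1809
  Reduction = (1 - 0.1809) * 100 = 81.9%

81.9%


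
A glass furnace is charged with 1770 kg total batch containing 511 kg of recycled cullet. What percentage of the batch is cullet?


Cullet ratio = (cullet mass / total batch mass) * 100
  Ratio = 511 / 1770 * 100 = 28.87%

28.87%


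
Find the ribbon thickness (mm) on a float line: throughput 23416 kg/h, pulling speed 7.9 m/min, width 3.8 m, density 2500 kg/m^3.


Ribbon cross-section from mass balance:
  Volume rate = throughput / density = 23416 / 2500 = 9.3664 m^3/h
  thickness = volume rate / (speed * 60 * width), i.e.
  thickness = throughput / (60 * speed * width * density) * 1000
  thickness = 23416 / (60 * 7.9 * 3.8 * 2500) * 1000 = 5.2 mm

5.2 mm


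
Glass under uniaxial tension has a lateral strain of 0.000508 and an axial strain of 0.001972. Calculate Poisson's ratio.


Poisson's ratio: nu = lateral strain / axial strain
  nu = 0.000508 / 0.001972 = 0.2576

0.2576


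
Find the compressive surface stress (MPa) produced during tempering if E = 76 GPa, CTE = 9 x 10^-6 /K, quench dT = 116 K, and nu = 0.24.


Tempering stress: sigma = E * alpha * dT / (1 - nu)
  E (MPa) = 76 * 1000 = 76000
  Numerator = 76000 * (9 x 10^-6) * 116 = 79.344
  Denominator = 1 - 0.24 = 0.76
  sigma = 79.344 / 0.76 = 104.4 MPa

104.4 MPa


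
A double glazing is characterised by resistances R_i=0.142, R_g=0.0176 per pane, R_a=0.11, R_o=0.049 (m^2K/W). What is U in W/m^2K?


Total thermal resistance (series):
  R_total = R_in + R_glass + R_air + R_glass + R_out
  R_total = 0.142 + 0.0176 + 0.11 + 0.0176 + 0.049 = 0.3362 m^2K/W
U-value = 1 / R_total = 1 / 0.3362 = 2.974 W/m^2K

2.974 W/m^2K


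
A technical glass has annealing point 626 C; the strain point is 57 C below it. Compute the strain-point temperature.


Strain point = annealing point - difference:
  T_strain = 626 - 57 = 569 C

569 C


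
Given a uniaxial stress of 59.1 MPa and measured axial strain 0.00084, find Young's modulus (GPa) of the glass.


Young's modulus: E = stress / strain
  E = 59.1 MPa / 0.00084 = 70357.14 MPa
Convert to GPa: 70357.14 / 1000 = 70.36 GPa

70.36 GPa


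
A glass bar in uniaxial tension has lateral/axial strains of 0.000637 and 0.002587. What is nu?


Poisson's ratio: nu = lateral strain / axial strain
  nu = 0.000637 / 0.002587 = 0.2462

0.2462


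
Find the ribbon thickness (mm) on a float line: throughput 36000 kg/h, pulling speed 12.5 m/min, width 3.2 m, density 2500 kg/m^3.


Ribbon cross-section from mass balance:
  Volume rate = throughput / density = 36000 / 2500 = 14.4 m^3/h
  thickness = volume rate / (speed * 60 * width), i.e.
  thickness = throughput / (60 * speed * width * density) * 1000
  thickness = 36000 / (60 * 12.5 * 3.2 * 2500) * 1000 = 6.0 mm

6.0 mm


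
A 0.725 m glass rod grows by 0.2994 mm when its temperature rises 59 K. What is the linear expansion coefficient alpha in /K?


Rearrange dL = alpha * L0 * dT for alpha:
  alpha = dL / (L0 * dT)
  alpha = (0.2994 / 1000) / (0.725 * 59) = 0.000006999 /K = 6.999 x 10^-6 /K

6.999 x 10^-6 /K


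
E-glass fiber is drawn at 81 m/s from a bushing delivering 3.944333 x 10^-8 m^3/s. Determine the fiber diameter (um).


Cross-sectional area from continuity:
  A = Q / v = 3.944333 x 10^-8 / 81 = 4.869547 x 10^-10 m^2
Diameter from circular cross-section:
  d = sqrt(4A / pi) * 10^6 (m -> um)
  d = sqrt(4 * 4.869547 x 10^-10 / pi) * 10^6 = 24.9 um

24.9 um


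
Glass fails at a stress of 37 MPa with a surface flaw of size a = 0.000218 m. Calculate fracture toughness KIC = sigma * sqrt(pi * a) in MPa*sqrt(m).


Fracture toughness: KIC = sigma * sqrt(pi * a)
  pi * a = pi * 0.000218 = 0.000684867
  sqrt(pi * a) = 0.02617
  KIC = 37 * 0.02617 = 0.968 MPa*sqrt(m)

0.968 MPa*sqrt(m)


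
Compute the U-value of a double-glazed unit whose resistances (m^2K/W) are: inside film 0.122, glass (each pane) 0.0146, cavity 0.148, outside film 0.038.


Total thermal resistance (series):
  R_total = R_in + R_glass + R_air + R_glass + R_out
  R_total = 0.122 + 0.0146 + 0.148 + 0.0146 + 0.038 = 0.3372 m^2K/W
U-value = 1 / R_total = 1 / 0.3372 = 2.966 W/m^2K

2.966 W/m^2K


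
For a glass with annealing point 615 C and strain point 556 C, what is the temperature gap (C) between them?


Gap = T_anneal - T_strain:
  gap = 615 - 556 = 59 C

59 C


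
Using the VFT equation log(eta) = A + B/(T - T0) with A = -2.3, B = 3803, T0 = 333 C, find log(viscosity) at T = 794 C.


VFT equation: log(eta) = A + B / (T - T0)
  T - T0 = 794 - 333 = 461
  B / (T - T0) = 3803 / 461 = 8.249
  log(eta) = -2.3 + 8.249 = 5.949

5.949


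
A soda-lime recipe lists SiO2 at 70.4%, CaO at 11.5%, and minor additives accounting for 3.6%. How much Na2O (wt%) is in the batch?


Pieces sum to 100%:
  Na2O = 100 - (SiO2 + CaO + others)
  Na2O = 100 - (70.4 + 11.5 + 3.6) = 14.5%

14.5%


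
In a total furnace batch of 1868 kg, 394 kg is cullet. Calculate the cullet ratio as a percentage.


Cullet ratio = (cullet mass / total batch mass) * 100
  Ratio = 394 / 1868 * 100 = 21.09%

21.09%


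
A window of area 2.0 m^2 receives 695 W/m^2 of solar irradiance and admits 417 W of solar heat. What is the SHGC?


Rearrange Q = Area * SHGC * Irradiance:
  SHGC = Q / (Area * Irradiance)
  SHGC = 417 / (2.0 * 695) = 0.3

0.3


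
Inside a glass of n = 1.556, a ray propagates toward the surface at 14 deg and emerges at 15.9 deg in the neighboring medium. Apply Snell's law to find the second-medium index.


Apply Snell's law: n1 * sin(theta1) = n2 * sin(theta2)
  n2 = n1 * sin(theta1) / sin(theta2)
  sin(14) = 0.241922
  sin(15.9) = 0.273959
  n2 = 1.556 * 0.241922 / 0.273959 = 1.374

1.374


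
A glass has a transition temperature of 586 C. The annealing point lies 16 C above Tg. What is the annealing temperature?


The annealing temperature is Tg plus the offset:
  T_anneal = 586 + 16 = 602 C

602 C


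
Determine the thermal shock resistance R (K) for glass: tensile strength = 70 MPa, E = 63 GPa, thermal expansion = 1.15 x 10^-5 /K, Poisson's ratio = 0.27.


Thermal shock resistance: R = sigma * (1 - nu) / (E * alpha)
  Numerator = 70 * (1 - 0.27) = 51.1
  Denominator = 63 * 1000 * (1.15 x 10^-5) = 0.7245
  R = 51.1 / 0.7245 = 70.5 K

70.5 K


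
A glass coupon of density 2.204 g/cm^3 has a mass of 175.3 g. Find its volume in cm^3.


Rearrange rho = m / V:
  V = m / rho
  V = 175.3 / 2.204 = 79.537 cm^3

79.537 cm^3


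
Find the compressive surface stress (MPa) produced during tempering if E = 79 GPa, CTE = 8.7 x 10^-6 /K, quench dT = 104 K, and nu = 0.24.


Tempering stress: sigma = E * alpha * dT / (1 - nu)
  E (MPa) = 79 * 1000 = 79000
  Numerator = 79000 * (8.7 x 10^-6) * 104 = 71.4792
  Denominator = 1 - 0.24 = 0.76
  sigma = 71.4792 / 0.76 = 94.1 MPa

94.1 MPa


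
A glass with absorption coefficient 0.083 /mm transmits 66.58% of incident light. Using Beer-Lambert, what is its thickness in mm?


Rearrange T = exp(-alpha * thickness):
  thickness = -ln(T) / alpha
  T = 66.58/100 = 0.6658
  ln(T) = -0.40677
  -ln(T) = 0.40677
  thickness = 0.40677 / 0.083 = 4.9 mm

4.9 mm


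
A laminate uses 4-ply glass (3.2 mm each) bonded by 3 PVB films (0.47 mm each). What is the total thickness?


Total thickness = glass contribution + PVB contribution
  Glass: 4 * 3.2 = 12.8 mm
  PVB: 3 * 0.47 = 1.41 mm
  Total = 12.8 + 1.41 = 14.21 mm

14.21 mm


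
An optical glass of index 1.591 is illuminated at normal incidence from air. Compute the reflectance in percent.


Fresnel reflectance at normal incidence:
  R = ((n - 1)/(n + 1))^2
  (n - 1)/(n + 1) = (1.591 - 1)/(1.591 + 1) = 0.228097
  R = 0.228097^2 = 0.0520282
  R(%) = 0.0520282 * 100 = 5.203%

5.203%


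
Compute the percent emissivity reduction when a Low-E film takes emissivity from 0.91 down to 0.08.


Percentage reduction = (1 - coated/uncoated) * 100
  Ratio = 0.08 / 0.91 = 0.0879
  Reduction = (1 - 0.0879) * 100 = 91.2%

91.2%


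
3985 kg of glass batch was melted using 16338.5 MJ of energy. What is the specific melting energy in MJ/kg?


Rearrange E = m * s for s:
  s = E / m
  s = 16338.5 / 3985 = 4.1 MJ/kg

4.1 MJ/kg


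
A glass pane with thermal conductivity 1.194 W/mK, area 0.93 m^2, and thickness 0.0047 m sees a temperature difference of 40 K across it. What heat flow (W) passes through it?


Fourier's law: Q = k * A * dT / t
  Q = 1.194 * 0.93 * 40 / 0.0047
  Q = 44.4168 / 0.0047 = 9450.4 W

9450.4 W


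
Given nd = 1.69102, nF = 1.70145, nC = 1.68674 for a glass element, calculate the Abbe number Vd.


Abbe number formula: Vd = (nd - 1) / (nF - nC)
  nd - 1 = 1.69102 - 1 = 0.69102
  nF - nC = 1.70145 - 1.68674 = 0.01471
  Vd = 0.69102 / 0.01471 = 46.98

46.98


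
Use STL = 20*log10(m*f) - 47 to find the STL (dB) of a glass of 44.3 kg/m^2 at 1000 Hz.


Mass law: STL = 20 * log10(m * f) - 47
  m * f = 44.3 * 1000 = 44300
  log10(44300) = 4.6464
  STL = 20 * 4.6464 - 47 = 92.928 - 47 = 45.9 dB

45.9 dB


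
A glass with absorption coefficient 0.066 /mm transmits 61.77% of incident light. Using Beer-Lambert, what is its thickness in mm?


Rearrange T = exp(-alpha * thickness):
  thickness = -ln(T) / alpha
  T = 61.77/100 = 0.6177
  ln(T) = -0.48175
  -ln(T) = 0.48175
  thickness = 0.48175 / 0.066 = 7.3 mm

7.3 mm


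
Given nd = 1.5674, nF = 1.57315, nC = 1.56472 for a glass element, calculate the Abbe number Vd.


Abbe number formula: Vd = (nd - 1) / (nF - nC)
  nd - 1 = 1.5674 - 1 = 0.5674
  nF - nC = 1.57315 - 1.56472 = 0.00843
  Vd = 0.5674 / 0.00843 = 67.31

67.31


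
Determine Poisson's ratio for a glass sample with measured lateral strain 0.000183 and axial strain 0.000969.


Poisson's ratio: nu = lateral strain / axial strain
  nu = 0.000183 / 0.000969 = 0.1889

0.1889


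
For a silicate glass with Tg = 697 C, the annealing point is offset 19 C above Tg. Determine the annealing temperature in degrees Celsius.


The annealing temperature is Tg plus the offset:
  T_anneal = 697 + 19 = 716 C

716 C


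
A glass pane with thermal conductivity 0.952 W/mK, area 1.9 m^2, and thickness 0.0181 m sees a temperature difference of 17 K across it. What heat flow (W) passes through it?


Fourier's law: Q = k * A * dT / t
  Q = 0.952 * 1.9 * 17 / 0.0181
  Q = 30.7496 / 0.0181 = 1698.9 W

1698.9 W


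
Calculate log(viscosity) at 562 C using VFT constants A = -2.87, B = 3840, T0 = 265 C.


VFT equation: log(eta) = A + B / (T - T0)
  T - T0 = 562 - 265 = 297
  B / (T - T0) = 3840 / 297 = 12.929
  log(eta) = -2.87 + 12.929 = 10.059

10.059


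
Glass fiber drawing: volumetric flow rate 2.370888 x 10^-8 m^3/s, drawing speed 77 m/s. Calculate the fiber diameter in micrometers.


Cross-sectional area from continuity:
  A = Q / v = 2.370888 x 10^-8 / 77 = 3.079075 x 10^-10 m^2
Diameter from circular cross-section:
  d = sqrt(4A / pi) * 10^6 (m -> um)
  d = sqrt(4 * 3.079075 x 10^-10 / pi) * 10^6 = 19.8 um

19.8 um


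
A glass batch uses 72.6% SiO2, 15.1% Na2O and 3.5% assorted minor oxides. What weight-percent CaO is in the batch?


Pieces sum to 100%:
  CaO = 100 - (SiO2 + Na2O + others)
  CaO = 100 - (72.6 + 15.1 + 3.5) = 8.8%

8.8%


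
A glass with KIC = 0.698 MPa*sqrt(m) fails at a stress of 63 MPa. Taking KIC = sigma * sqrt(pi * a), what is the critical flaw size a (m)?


Rearrange KIC = sigma * sqrt(pi * a):
  sqrt(pi * a) = KIC / sigma
  sqrt(pi * a) = 0.698 / 63 = 0.011079
  a = (KIC / sigma)^2 / pi
  a = 0.011079^2 / pi = 0.0000391 m

0.0000391 m


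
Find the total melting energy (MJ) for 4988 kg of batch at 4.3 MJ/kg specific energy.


Total energy = mass * specific energy
  E = 4988 * 4.3 = 21448.4 MJ

21448.4 MJ


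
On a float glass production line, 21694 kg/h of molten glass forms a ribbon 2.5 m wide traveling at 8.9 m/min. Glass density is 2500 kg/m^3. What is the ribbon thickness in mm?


Ribbon cross-section from mass balance:
  Volume rate = throughput / density = 21694 / 2500 = 8.6776 m^3/h
  thickness = volume rate / (speed * 60 * width), i.e.
  thickness = throughput / (60 * speed * width * density) * 1000
  thickness = 21694 / (60 * 8.9 * 2.5 * 2500) * 1000 = 6.5 mm

6.5 mm


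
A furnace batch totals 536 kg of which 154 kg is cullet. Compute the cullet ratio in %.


Cullet ratio = (cullet mass / total batch mass) * 100
  Ratio = 154 / 536 * 100 = 28.73%

28.73%


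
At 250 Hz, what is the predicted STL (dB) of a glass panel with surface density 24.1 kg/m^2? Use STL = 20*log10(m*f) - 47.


Mass law: STL = 20 * log10(m * f) - 47
  m * f = 24.1 * 250 = 6025
  log10(6025) = 3.77996
  STL = 20 * 3.77996 - 47 = 75.5992 - 47 = 28.6 dB

28.6 dB


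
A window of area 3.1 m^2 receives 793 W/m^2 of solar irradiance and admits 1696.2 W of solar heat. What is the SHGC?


Rearrange Q = Area * SHGC * Irradiance:
  SHGC = Q / (Area * Irradiance)
  SHGC = 1696.2 / (3.1 * 793) = 0.69

0.69


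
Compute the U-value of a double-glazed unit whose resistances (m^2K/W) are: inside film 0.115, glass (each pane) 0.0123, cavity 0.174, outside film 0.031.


Total thermal resistance (series):
  R_total = R_in + R_glass + R_air + R_glass + R_out
  R_total = 0.115 + 0.0123 + 0.174 + 0.0123 + 0.031 = 0.3446 m^2K/W
U-value = 1 / R_total = 1 / 0.3446 = 2.902 W/m^2K

2.902 W/m^2K


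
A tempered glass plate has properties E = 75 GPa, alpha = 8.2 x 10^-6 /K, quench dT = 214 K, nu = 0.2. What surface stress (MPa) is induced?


Tempering stress: sigma = E * alpha * dT / (1 - nu)
  E (MPa) = 75 * 1000 = 75000
  Numerator = 75000 * (8.2 x 10^-6) * 214 = 131.61
  Denominator = 1 - 0.2 = 0.8
  sigma = 131.61 / 0.8 = 164.5 MPa

164.5 MPa


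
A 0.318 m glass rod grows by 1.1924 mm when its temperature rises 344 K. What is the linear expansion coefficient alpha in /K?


Rearrange dL = alpha * L0 * dT for alpha:
  alpha = dL / (L0 * dT)
  alpha = (1.1924 / 1000) / (0.318 * 344) = 0.0000109 /K = 1.09 x 10^-5 /K

1.09 x 10^-5 /K


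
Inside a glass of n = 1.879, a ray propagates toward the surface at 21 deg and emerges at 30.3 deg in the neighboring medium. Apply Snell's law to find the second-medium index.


Apply Snell's law: n1 * sin(theta1) = n2 * sin(theta2)
  n2 = n1 * sin(theta1) / sin(theta2)
  sin(21) = 0.358368
  sin(30.3) = 0.504528
  n2 = 1.879 * 0.358368 / 0.504528 = 1.3347

1.3347


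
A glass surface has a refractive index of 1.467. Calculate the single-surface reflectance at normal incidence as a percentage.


Fresnel reflectance at normal incidence:
  R = ((n - 1)/(n + 1))^2
  (n - 1)/(n + 1) = (1.467 - 1)/(1.467 + 1) = 0.189299
  R = 0.189299^2 = 0.0358341
  R(%) = 0.0358341 * 100 = 3.583%

3.583%


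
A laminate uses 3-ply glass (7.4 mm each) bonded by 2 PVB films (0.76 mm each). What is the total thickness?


Total thickness = glass contribution + PVB contribution
  Glass: 3 * 7.4 = 22.2 mm
  PVB: 2 * 0.76 = 1.52 mm
  Total = 22.2 + 1.52 = 23.72 mm

23.72 mm


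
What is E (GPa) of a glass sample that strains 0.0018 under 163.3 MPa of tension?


Young's modulus: E = stress / strain
  E = 163.3 MPa / 0.0018 = 90722.22 MPa
Convert to GPa: 90722.22 / 1000 = 90.72 GPa

90.72 GPa


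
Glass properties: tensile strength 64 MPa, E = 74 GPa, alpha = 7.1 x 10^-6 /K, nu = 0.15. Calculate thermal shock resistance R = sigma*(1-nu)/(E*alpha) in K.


Thermal shock resistance: R = sigma * (1 - nu) / (E * alpha)
  Numerator = 64 * (1 - 0.15) = 54.4
  Denominator = 74 * 1000 * (7.1 x 10^-6) = 0.5254
  R = 54.4 / 0.5254 = 103.5 K

103.5 K


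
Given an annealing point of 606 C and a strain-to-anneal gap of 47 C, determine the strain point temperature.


Strain point = annealing point - difference:
  T_strain = 606 - 47 = 559 C

559 C


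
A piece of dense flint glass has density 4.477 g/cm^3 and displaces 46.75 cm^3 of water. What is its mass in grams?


Rearrange rho = m / V:
  m = rho * V
  m = 4.477 * 46.75 = 209.3 g

209.3 g
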